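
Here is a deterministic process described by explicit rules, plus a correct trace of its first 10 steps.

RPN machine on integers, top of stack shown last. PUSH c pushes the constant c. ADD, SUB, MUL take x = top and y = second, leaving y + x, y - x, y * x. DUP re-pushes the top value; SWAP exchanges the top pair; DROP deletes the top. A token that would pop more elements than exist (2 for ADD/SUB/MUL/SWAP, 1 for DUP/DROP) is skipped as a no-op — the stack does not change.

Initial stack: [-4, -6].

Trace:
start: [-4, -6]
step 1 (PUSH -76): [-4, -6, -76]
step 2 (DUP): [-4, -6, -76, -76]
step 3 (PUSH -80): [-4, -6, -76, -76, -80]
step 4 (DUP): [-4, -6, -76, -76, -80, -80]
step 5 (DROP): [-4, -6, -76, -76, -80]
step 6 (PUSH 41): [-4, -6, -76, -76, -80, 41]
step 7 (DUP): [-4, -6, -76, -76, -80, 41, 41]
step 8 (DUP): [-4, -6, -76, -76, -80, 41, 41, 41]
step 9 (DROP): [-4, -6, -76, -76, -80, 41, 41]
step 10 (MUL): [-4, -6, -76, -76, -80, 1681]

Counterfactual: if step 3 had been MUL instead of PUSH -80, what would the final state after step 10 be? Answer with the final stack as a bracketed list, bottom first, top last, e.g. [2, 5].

(re-executing from step 3 with the substitution; state before step 3: [-4, -6, -76, -76])
step 3 (MUL): [-4, -6, 5776]
step 4 (DUP): [-4, -6, 5776, 5776]
step 5 (DROP): [-4, -6, 5776]
step 6 (PUSH 41): [-4, -6, 5776, 41]
step 7 (DUP): [-4, -6, 5776, 41, 41]
step 8 (DUP): [-4, -6, 5776, 41, 41, 41]
step 9 (DROP): [-4, -6, 5776, 41, 41]
step 10 (MUL): [-4, -6, 5776, 1681]

[-4, -6, 5776, 1681]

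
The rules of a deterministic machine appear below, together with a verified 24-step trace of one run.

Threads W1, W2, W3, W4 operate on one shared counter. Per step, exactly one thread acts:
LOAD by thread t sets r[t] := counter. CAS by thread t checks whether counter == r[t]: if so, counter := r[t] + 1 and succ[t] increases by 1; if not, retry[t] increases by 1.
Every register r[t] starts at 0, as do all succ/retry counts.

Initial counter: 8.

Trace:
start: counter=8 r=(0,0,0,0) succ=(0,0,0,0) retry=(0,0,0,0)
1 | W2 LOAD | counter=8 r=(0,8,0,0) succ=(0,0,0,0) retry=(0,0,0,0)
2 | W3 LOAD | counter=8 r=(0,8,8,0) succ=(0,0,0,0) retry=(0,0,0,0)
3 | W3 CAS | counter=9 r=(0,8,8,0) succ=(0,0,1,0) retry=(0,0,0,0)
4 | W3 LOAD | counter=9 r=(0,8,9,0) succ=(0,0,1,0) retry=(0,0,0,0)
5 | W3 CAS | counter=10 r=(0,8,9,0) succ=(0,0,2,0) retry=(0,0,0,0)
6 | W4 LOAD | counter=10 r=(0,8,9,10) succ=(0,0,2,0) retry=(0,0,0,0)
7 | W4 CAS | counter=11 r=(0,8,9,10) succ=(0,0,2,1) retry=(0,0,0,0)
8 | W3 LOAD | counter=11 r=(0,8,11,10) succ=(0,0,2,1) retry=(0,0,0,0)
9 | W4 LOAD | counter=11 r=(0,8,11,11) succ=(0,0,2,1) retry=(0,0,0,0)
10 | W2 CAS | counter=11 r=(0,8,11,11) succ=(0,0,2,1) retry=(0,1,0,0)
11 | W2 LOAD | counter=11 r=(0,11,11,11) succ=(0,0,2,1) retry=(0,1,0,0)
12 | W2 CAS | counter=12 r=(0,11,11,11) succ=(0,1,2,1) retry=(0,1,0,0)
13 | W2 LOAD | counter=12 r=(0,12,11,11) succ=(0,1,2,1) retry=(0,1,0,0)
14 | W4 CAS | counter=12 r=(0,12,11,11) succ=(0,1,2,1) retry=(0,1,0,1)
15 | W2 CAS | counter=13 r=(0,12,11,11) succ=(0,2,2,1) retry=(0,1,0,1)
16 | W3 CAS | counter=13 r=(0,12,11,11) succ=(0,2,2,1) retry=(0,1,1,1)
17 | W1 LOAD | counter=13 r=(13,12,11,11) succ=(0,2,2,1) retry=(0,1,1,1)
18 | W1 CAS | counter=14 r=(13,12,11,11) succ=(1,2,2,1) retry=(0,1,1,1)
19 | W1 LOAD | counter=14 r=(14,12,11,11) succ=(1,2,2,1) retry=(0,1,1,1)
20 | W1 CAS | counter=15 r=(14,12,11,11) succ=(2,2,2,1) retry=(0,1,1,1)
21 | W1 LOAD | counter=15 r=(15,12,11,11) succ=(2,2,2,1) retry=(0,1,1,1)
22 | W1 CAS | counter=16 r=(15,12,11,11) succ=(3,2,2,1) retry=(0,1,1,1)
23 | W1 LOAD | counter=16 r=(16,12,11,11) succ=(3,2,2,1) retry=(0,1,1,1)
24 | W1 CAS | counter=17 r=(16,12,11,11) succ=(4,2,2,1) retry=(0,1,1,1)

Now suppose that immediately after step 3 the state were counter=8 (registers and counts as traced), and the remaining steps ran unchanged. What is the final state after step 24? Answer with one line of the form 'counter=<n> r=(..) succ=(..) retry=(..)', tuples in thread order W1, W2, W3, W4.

counter=16 r=(15,11,10,10) succ=(4,2,2,1) retry=(0,1,1,1)

state after step 3 := counter=8 r=(0,8,8,0) succ=(0,0,1,0) retry=(0,0,0,0)
4 | W3 LOAD | counter=8 r=(0,8,8,0) succ=(0,0,1,0) retry=(0,0,0,0)
5 | W3 CAS | counter=9 r=(0,8,8,0) succ=(0,0,2,0) retry=(0,0,0,0)
6 | W4 LOAD | counter=9 r=(0,8,8,9) succ=(0,0,2,0) retry=(0,0,0,0)
7 | W4 CAS | counter=10 r=(0,8,8,9) succ=(0,0,2,1) retry=(0,0,0,0)
8 | W3 LOAD | counter=10 r=(0,8,10,9) succ=(0,0,2,1) retry=(0,0,0,0)
9 | W4 LOAD | counter=10 r=(0,8,10,10) succ=(0,0,2,1) retry=(0,0,0,0)
10 | W2 CAS | counter=10 r=(0,8,10,10) succ=(0,0,2,1) retry=(0,1,0,0)
11 | W2 LOAD | counter=10 r=(0,10,10,10) succ=(0,0,2,1) retry=(0,1,0,0)
12 | W2 CAS | counter=11 r=(0,10,10,10) succ=(0,1,2,1) retry=(0,1,0,0)
13 | W2 LOAD | counter=11 r=(0,11,10,10) succ=(0,1,2,1) retry=(0,1,0,0)
14 | W4 CAS | counter=11 r=(0,11,10,10) succ=(0,1,2,1) retry=(0,1,0,1)
15 | W2 CAS | counter=12 r=(0,11,10,10) succ=(0,2,2,1) retry=(0,1,0,1)
16 | W3 CAS | counter=12 r=(0,11,10,10) succ=(0,2,2,1) retry=(0,1,1,1)
17 | W1 LOAD | counter=12 r=(12,11,10,10) succ=(0,2,2,1) retry=(0,1,1,1)
18 | W1 CAS | counter=13 r=(12,11,10,10) succ=(1,2,2,1) retry=(0,1,1,1)
19 | W1 LOAD | counter=13 r=(13,11,10,10) succ=(1,2,2,1) retry=(0,1,1,1)
20 | W1 CAS | counter=14 r=(13,11,10,10) succ=(2,2,2,1) retry=(0,1,1,1)
21 | W1 LOAD | counter=14 r=(14,11,10,10) succ=(2,2,2,1) retry=(0,1,1,1)
22 | W1 CAS | counter=15 r=(14,11,10,10) succ=(3,2,2,1) retry=(0,1,1,1)
23 | W1 LOAD | counter=15 r=(15,11,10,10) succ=(3,2,2,1) retry=(0,1,1,1)
24 | W1 CAS | counter=16 r=(15,11,10,10) succ=(4,2,2,1) retry=(0,1,1,1)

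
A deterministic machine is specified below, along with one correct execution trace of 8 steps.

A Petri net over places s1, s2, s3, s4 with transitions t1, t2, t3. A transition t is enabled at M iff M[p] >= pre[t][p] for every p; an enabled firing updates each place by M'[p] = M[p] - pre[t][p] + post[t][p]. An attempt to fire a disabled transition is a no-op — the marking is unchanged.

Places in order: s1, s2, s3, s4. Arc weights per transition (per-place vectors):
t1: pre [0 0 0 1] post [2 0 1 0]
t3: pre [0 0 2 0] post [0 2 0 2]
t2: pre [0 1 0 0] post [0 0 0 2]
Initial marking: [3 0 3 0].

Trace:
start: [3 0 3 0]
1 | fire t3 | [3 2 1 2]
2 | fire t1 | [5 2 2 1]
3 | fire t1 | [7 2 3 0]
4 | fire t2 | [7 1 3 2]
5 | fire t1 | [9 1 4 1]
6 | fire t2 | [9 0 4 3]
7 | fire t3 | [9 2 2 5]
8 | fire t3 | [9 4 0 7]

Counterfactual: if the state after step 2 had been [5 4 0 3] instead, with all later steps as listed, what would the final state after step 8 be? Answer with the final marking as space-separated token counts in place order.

state after step 2 := [5 4 0 3]
3 | fire t1 | [7 4 1 2]
4 | fire t2 | [7 3 1 4]
5 | fire t1 | [9 3 2 3]
6 | fire t2 | [9 2 2 5]
7 | fire t3 | [9 4 0 7]
8 | fire t3 | [9 4 0 7]

9 4 0 7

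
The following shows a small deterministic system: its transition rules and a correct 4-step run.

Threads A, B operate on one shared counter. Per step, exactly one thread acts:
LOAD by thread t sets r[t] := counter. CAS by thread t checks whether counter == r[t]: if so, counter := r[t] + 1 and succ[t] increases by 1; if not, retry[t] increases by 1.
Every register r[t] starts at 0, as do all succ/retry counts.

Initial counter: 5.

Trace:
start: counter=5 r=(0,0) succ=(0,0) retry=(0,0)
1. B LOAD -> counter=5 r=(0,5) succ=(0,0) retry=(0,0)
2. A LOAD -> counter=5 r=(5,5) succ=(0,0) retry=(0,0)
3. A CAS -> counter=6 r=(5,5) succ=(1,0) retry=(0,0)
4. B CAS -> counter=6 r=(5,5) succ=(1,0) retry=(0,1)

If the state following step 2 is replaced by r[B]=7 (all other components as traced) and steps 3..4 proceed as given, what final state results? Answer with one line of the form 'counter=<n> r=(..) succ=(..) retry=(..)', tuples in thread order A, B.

counter=6 r=(5,7) succ=(1,0) retry=(0,1)

state after step 2 := counter=5 r=(5,7) succ=(0,0) retry=(0,0)
3. A CAS -> counter=6 r=(5,7) succ=(1,0) retry=(0,0)
4. B CAS -> counter=6 r=(5,7) succ=(1,0) retry=(0,1)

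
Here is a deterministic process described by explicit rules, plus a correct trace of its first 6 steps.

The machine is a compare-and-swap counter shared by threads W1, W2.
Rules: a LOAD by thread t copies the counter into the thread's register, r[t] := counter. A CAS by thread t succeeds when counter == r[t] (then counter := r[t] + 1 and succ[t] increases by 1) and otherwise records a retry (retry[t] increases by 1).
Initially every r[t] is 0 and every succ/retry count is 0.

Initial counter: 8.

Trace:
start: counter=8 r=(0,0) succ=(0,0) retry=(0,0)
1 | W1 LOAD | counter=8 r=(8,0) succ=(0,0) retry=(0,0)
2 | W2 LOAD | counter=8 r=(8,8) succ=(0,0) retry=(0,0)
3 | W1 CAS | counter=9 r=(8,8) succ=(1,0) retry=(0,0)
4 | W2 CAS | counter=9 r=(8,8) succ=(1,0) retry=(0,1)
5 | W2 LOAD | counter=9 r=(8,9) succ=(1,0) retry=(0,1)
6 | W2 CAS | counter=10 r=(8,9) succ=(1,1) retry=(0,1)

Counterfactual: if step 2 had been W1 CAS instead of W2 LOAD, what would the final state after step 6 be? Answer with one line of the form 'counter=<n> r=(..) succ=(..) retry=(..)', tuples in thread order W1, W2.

(re-executing from step 2 with the substitution; state before step 2: counter=8 r=(8,0) succ=(0,0) retry=(0,0))
2 | W1 CAS | counter=9 r=(8,0) succ=(1,0) retry=(0,0)
3 | W1 CAS | counter=9 r=(8,0) succ=(1,0) retry=(1,0)
4 | W2 CAS | counter=9 r=(8,0) succ=(1,0) retry=(1,1)
5 | W2 LOAD | counter=9 r=(8,9) succ=(1,0) retry=(1,1)
6 | W2 CAS | counter=10 r=(8,9) succ=(1,1) retry=(1,1)

counter=10 r=(8,9) succ=(1,1) retry=(1,1)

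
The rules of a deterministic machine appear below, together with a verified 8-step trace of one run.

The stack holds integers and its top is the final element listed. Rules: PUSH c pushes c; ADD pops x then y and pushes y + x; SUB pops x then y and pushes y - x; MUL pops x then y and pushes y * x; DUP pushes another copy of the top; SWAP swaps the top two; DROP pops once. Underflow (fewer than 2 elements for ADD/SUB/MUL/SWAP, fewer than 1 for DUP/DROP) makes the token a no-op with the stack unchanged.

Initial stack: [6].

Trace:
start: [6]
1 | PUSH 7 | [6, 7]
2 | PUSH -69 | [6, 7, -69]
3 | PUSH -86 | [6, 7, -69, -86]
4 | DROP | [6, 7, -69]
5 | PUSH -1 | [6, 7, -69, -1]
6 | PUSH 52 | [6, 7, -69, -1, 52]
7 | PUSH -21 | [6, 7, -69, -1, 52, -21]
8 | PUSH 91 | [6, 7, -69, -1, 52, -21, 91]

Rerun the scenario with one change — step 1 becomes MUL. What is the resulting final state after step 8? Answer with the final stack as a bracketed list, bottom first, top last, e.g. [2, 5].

[6, -69, -1, 52, -21, 91]

(re-executing from step 1 with the substitution; state before step 1: [6])
1 | MUL | [6]
2 | PUSH -69 | [6, -69]
3 | PUSH -86 | [6, -69, -86]
4 | DROP | [6, -69]
5 | PUSH -1 | [6, -69, -1]
6 | PUSH 52 | [6, -69, -1, 52]
7 | PUSH -21 | [6, -69, -1, 52, -21]
8 | PUSH 91 | [6, -69, -1, 52, -21, 91]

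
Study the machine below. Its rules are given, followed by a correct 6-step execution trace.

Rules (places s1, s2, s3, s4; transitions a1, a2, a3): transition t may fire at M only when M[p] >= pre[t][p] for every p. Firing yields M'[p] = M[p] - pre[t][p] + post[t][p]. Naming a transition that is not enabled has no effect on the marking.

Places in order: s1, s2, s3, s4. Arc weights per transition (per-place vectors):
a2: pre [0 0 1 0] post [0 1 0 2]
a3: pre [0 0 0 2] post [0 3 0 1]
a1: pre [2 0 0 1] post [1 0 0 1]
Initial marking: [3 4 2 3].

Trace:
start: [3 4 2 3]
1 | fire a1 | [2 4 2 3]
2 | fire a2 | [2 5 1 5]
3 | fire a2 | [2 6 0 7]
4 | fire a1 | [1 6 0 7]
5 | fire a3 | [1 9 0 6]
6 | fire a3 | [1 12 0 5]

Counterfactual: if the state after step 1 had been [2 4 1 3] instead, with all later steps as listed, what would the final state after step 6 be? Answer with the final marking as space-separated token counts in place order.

1 11 0 3

state after step 1 := [2 4 1 3]
2 | fire a2 | [2 5 0 5]
3 | fire a2 | [2 5 0 5]
4 | fire a1 | [1 5 0 5]
5 | fire a3 | [1 8 0 4]
6 | fire a3 | [1 11 0 3]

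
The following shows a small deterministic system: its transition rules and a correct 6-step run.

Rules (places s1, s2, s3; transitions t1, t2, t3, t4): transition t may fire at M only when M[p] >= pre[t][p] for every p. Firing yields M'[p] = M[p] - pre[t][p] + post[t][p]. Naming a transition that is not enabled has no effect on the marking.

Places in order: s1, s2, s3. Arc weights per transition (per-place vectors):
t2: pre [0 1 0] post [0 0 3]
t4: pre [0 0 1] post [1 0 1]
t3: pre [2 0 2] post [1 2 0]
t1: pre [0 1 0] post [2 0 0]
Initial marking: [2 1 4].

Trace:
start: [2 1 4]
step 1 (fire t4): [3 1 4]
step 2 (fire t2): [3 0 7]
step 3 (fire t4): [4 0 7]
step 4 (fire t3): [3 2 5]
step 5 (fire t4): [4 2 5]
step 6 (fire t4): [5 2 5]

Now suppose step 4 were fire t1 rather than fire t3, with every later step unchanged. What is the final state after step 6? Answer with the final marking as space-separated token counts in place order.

6 0 7

(re-executing from step 4 with the substitution; state before step 4: [4 0 7])
step 4 (fire t1): [4 0 7]
step 5 (fire t4): [5 0 7]
step 6 (fire t4): [6 0 7]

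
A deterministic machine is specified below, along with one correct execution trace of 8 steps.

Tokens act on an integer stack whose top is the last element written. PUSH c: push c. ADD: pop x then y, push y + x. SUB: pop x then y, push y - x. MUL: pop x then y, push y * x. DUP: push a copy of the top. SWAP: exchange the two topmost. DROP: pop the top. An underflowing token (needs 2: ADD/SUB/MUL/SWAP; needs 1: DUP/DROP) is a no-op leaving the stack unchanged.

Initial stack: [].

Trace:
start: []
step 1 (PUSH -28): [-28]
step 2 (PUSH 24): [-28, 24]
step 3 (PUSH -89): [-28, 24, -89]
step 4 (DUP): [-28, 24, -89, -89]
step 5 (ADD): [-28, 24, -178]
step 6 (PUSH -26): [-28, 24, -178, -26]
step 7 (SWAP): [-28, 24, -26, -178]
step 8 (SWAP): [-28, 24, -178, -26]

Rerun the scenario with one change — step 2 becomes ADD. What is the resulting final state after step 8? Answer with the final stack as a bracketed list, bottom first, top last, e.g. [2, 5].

(re-executing from step 2 with the substitution; state before step 2: [-28])
step 2 (ADD): [-28]
step 3 (PUSH -89): [-28, -89]
step 4 (DUP): [-28, -89, -89]
step 5 (ADD): [-28, -178]
step 6 (PUSH -26): [-28, -178, -26]
step 7 (SWAP): [-28, -26, -178]
step 8 (SWAP): [-28, -178, -26]

[-28, -178, -26]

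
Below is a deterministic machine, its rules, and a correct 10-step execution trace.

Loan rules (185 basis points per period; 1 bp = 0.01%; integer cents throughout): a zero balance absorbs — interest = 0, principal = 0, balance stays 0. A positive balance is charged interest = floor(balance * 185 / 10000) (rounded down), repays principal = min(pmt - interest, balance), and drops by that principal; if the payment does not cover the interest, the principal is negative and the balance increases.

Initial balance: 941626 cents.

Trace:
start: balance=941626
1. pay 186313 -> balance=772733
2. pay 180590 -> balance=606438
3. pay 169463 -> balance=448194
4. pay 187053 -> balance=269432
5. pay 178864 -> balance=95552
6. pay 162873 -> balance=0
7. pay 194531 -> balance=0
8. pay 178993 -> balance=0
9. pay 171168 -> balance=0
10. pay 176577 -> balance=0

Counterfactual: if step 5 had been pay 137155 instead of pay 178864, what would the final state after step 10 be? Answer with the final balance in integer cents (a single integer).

(re-executing from step 5 with the substitution; state before step 5: balance=269432)
5. pay 137155 -> balance=137261
6. pay 162873 -> balance=0
7. pay 194531 -> balance=0
8. pay 178993 -> balance=0
9. pay 171168 -> balance=0
10. pay 176577 -> balance=0

0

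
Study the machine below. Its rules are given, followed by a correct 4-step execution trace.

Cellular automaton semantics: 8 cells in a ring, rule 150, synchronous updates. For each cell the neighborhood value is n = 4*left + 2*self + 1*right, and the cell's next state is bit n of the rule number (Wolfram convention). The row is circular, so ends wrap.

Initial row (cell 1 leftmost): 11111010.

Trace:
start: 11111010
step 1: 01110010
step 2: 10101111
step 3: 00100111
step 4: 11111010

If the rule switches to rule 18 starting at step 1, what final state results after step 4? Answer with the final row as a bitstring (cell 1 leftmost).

(re-executing steps 1..4 under rule 18; state before step 1: 11111010)
step 1: 00000000
step 2: 00000000
step 3: 00000000
step 4: 00000000

00000000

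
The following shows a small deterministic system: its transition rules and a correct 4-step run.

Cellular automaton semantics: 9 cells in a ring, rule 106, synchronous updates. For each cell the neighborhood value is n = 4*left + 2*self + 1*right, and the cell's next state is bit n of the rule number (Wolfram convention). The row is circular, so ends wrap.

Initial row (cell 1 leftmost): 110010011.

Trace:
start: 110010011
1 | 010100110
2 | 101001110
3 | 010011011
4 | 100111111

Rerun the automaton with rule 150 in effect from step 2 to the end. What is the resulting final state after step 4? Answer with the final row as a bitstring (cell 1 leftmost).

(re-executing steps 2..4 under rule 150; state before step 2: 010100110)
2 | 110111001
3 | 100010110
4 | 110110000

110110000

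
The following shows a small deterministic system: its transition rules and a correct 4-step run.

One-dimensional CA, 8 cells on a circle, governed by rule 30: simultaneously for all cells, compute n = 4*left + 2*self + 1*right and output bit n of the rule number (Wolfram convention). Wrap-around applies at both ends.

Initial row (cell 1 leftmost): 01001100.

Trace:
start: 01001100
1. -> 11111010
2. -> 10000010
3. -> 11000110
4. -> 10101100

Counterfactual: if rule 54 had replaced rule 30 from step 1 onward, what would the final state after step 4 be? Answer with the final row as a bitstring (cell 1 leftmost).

11111001

(re-executing steps 1..4 under rule 54; state before step 1: 01001100)
1. -> 11110010
2. -> 00001111
3. -> 10010000
4. -> 11111001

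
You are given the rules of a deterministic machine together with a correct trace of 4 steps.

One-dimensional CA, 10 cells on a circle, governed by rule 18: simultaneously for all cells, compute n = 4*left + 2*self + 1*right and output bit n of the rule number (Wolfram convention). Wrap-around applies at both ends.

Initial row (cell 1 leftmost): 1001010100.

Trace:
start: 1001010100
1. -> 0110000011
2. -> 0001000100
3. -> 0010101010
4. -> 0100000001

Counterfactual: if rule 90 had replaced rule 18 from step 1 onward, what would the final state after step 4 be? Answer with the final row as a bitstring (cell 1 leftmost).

0001101100

(re-executing steps 1..4 under rule 90; state before step 1: 1001010100)
1. -> 0110000011
2. -> 0111000111
3. -> 0101101101
4. -> 0001101100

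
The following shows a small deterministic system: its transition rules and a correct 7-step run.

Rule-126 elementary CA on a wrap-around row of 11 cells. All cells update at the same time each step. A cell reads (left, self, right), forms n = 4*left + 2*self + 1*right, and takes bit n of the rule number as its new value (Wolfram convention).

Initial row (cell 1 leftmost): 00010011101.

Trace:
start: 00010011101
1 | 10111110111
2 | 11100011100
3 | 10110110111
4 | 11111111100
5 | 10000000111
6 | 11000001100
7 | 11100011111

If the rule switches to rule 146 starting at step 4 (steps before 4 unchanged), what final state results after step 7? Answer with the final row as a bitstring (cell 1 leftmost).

00100010000

(re-executing steps 4..7 under rule 146; state before step 4: 10110110111)
4 | 00000000011
5 | 10000000100
6 | 01000001011
7 | 00100010000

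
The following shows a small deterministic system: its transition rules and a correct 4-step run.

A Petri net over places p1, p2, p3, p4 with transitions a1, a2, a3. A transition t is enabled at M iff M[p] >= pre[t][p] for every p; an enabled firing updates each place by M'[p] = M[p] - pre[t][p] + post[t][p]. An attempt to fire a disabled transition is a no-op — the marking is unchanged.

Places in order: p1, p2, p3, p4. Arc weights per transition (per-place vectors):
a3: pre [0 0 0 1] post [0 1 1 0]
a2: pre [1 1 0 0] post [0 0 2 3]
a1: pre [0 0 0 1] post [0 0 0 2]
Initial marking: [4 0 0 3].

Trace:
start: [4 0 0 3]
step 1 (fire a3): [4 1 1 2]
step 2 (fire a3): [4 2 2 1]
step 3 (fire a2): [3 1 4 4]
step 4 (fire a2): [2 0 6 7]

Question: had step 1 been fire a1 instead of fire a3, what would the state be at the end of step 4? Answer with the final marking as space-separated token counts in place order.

3 0 3 6

(re-executing from step 1 with the substitution; state before step 1: [4 0 0 3])
step 1 (fire a1): [4 0 0 4]
step 2 (fire a3): [4 1 1 3]
step 3 (fire a2): [3 0 3 6]
step 4 (fire a2): [3 0 3 6]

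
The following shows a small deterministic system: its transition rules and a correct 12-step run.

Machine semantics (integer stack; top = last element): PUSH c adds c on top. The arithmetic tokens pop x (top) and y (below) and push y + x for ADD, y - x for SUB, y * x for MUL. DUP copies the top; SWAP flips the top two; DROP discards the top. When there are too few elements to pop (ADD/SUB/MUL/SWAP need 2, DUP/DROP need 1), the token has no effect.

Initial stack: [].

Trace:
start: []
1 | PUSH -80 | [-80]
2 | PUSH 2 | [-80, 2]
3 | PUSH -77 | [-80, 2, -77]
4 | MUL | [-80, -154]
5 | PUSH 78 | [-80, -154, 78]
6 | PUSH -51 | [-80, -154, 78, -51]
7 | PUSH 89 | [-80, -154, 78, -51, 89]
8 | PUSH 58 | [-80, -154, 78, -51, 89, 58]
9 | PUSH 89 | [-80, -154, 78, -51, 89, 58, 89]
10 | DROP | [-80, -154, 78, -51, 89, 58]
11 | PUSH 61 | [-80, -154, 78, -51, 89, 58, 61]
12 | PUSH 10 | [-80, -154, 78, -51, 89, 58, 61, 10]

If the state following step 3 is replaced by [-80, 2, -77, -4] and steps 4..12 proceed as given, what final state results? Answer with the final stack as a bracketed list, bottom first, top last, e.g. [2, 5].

[-80, 2, 308, 78, -51, 89, 58, 61, 10]

state after step 3 := [-80, 2, -77, -4]
4 | MUL | [-80, 2, 308]
5 | PUSH 78 | [-80, 2, 308, 78]
6 | PUSH -51 | [-80, 2, 308, 78, -51]
7 | PUSH 89 | [-80, 2, 308, 78, -51, 89]
8 | PUSH 58 | [-80, 2, 308, 78, -51, 89, 58]
9 | PUSH 89 | [-80, 2, 308, 78, -51, 89, 58, 89]
10 | DROP | [-80, 2, 308, 78, -51, 89, 58]
11 | PUSH 61 | [-80, 2, 308, 78, -51, 89, 58, 61]
12 | PUSH 10 | [-80, 2, 308, 78, -51, 89, 58, 61, 10]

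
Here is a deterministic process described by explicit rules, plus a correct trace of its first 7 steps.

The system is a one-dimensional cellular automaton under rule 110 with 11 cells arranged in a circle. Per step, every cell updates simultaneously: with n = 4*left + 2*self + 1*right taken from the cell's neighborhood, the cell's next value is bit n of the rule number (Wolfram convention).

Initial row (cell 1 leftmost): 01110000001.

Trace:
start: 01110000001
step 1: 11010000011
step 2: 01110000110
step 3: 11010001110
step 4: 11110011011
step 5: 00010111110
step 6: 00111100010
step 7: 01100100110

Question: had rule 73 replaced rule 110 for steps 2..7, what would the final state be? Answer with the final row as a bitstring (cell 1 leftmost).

11000100011

(re-executing steps 2..7 under rule 73; state before step 2: 11010000011)
step 2: 01000111010
step 3: 00010101000
step 4: 11000000011
step 5: 01011111010
step 6: 00010001000
step 7: 11000100011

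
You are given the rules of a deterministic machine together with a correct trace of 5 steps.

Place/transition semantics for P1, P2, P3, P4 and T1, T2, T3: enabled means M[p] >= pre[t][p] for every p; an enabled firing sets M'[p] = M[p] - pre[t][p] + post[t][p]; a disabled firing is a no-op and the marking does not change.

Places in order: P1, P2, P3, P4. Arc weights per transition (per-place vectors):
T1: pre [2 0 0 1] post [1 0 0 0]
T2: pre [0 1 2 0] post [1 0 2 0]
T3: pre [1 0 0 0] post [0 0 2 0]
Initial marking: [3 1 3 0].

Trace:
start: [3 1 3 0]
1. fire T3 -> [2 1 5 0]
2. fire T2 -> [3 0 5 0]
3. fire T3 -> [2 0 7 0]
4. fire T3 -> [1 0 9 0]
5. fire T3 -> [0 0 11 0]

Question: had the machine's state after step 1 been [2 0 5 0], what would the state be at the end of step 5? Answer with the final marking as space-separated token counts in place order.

state after step 1 := [2 0 5 0]
2. fire T2 -> [2 0 5 0]
3. fire T3 -> [1 0 7 0]
4. fire T3 -> [0 0 9 0]
5. fire T3 -> [0 0 9 0]

0 0 9 0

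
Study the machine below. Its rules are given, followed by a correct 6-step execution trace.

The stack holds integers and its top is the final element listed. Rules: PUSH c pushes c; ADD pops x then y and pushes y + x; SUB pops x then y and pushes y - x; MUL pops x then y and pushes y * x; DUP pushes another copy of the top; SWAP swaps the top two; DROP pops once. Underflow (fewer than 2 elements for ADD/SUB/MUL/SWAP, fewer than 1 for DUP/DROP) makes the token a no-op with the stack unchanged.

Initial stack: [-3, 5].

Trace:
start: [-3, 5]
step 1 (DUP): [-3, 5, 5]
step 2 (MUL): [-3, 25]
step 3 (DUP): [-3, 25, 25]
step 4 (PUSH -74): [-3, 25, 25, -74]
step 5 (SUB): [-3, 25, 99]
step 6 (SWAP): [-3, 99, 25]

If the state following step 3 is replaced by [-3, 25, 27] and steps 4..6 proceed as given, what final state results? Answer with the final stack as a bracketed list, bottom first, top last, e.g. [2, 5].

state after step 3 := [-3, 25, 27]
step 4 (PUSH -74): [-3, 25, 27, -74]
step 5 (SUB): [-3, 25, 101]
step 6 (SWAP): [-3, 101, 25]

[-3, 101, 25]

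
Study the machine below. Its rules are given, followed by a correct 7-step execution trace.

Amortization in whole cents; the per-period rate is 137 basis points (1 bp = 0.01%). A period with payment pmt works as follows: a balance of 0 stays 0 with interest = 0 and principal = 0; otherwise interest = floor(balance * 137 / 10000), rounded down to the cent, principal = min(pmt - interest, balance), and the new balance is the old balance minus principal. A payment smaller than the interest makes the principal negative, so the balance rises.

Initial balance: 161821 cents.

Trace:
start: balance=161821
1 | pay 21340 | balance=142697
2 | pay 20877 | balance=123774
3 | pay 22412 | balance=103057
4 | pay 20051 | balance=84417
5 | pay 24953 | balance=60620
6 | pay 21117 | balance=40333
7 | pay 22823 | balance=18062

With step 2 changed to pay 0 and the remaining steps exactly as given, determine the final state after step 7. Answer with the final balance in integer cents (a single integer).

(re-executing from step 2 with the substitution; state before step 2: balance=142697)
2 | pay 0 | balance=144651
3 | pay 22412 | balance=124220
4 | pay 20051 | balance=105870
5 | pay 24953 | balance=82367
6 | pay 21117 | balance=62378
7 | pay 22823 | balance=40409

40409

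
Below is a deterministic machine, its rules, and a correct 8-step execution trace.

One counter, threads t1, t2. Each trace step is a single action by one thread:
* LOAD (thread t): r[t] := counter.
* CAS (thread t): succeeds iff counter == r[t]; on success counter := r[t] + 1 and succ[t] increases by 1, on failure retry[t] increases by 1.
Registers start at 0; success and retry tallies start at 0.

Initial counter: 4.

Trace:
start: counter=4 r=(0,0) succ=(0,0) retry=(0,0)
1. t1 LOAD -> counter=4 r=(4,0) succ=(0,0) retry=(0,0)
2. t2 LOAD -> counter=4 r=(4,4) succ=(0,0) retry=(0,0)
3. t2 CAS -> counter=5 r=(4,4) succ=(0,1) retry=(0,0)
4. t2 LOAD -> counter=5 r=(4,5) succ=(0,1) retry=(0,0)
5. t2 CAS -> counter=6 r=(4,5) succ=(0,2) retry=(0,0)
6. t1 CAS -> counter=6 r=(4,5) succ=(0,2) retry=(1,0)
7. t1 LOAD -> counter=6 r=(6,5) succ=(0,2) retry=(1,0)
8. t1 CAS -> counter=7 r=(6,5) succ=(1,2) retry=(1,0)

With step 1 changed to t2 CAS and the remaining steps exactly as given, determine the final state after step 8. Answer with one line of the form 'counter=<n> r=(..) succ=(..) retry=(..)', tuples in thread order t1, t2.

(re-executing from step 1 with the substitution; state before step 1: counter=4 r=(0,0) succ=(0,0) retry=(0,0))
1. t2 CAS -> counter=4 r=(0,0) succ=(0,0) retry=(0,1)
2. t2 LOAD -> counter=4 r=(0,4) succ=(0,0) retry=(0,1)
3. t2 CAS -> counter=5 r=(0,4) succ=(0,1) retry=(0,1)
4. t2 LOAD -> counter=5 r=(0,5) succ=(0,1) retry=(0,1)
5. t2 CAS -> counter=6 r=(0,5) succ=(0,2) retry=(0,1)
6. t1 CAS -> counter=6 r=(0,5) succ=(0,2) retry=(1,1)
7. t1 LOAD -> counter=6 r=(6,5) succ=(0,2) retry=(1,1)
8. t1 CAS -> counter=7 r=(6,5) succ=(1,2) retry=(1,1)

counter=7 r=(6,5) succ=(1,2) retry=(1,1)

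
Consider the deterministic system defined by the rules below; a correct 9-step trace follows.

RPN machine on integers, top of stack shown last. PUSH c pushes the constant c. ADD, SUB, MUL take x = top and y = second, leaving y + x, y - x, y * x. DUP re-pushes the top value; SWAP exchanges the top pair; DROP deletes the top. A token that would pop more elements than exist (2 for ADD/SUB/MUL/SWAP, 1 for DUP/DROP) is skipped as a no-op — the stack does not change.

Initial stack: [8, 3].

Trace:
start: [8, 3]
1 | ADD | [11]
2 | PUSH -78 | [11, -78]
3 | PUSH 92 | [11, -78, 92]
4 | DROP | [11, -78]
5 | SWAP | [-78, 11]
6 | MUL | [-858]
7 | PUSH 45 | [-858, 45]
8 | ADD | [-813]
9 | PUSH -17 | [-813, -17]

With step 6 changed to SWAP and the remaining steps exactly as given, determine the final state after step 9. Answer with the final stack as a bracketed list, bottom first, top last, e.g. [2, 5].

(re-executing from step 6 with the substitution; state before step 6: [-78, 11])
6 | SWAP | [11, -78]
7 | PUSH 45 | [11, -78, 45]
8 | ADD | [11, -33]
9 | PUSH -17 | [11, -33, -17]

[11, -33, -17]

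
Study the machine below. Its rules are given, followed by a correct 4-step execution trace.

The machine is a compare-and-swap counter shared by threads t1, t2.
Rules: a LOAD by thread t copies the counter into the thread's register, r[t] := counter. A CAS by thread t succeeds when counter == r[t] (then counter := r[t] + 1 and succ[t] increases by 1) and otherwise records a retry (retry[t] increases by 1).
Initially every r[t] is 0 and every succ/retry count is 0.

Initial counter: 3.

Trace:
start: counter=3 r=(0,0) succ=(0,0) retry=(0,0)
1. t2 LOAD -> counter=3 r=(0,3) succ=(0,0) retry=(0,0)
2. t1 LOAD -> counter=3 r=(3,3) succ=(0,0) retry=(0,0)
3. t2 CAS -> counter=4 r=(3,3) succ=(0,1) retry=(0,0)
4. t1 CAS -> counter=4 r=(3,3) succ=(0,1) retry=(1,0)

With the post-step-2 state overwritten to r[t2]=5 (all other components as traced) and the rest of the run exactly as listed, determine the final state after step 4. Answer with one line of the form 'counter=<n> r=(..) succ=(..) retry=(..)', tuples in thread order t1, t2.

state after step 2 := counter=3 r=(3,5) succ=(0,0) retry=(0,0)
3. t2 CAS -> counter=3 r=(3,5) succ=(0,0) retry=(0,1)
4. t1 CAS -> counter=4 r=(3,5) succ=(1,0) retry=(0,1)

counter=4 r=(3,5) succ=(1,0) retry=(0,1)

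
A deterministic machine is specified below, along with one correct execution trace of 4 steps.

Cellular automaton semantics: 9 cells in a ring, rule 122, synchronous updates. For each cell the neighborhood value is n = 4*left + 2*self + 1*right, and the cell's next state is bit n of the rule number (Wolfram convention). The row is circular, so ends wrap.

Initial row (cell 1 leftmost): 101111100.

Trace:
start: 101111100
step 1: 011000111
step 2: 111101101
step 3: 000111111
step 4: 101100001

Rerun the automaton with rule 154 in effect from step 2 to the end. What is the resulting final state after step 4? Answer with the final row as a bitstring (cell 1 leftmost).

010011001

(re-executing steps 2..4 under rule 154; state before step 2: 011000111)
step 2: 010101110
step 3: 100001101
step 4: 010011001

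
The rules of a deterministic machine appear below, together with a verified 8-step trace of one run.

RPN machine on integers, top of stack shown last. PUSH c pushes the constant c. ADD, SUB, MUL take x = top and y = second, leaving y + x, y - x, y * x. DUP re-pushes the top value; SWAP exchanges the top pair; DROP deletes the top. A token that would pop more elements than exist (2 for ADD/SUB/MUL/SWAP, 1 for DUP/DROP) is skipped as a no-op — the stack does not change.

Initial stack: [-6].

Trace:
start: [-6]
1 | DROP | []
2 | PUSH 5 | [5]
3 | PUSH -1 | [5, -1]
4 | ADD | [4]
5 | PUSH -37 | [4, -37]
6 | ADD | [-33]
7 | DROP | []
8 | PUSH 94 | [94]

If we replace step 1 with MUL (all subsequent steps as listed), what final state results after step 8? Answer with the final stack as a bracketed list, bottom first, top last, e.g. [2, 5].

[-6, 94]

(re-executing from step 1 with the substitution; state before step 1: [-6])
1 | MUL | [-6]
2 | PUSH 5 | [-6, 5]
3 | PUSH -1 | [-6, 5, -1]
4 | ADD | [-6, 4]
5 | PUSH -37 | [-6, 4, -37]
6 | ADD | [-6, -33]
7 | DROP | [-6]
8 | PUSH 94 | [-6, 94]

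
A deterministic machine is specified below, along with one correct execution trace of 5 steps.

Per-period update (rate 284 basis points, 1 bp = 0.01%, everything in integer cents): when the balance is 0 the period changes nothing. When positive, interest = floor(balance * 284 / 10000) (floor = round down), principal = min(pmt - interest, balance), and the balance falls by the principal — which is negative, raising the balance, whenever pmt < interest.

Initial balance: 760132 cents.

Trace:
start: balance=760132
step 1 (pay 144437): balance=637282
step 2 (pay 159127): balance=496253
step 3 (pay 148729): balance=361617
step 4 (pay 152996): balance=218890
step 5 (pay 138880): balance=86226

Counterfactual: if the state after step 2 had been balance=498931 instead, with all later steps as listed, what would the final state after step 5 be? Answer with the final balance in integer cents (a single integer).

state after step 2 := balance=498931
step 3 (pay 148729): balance=364371
step 4 (pay 152996): balance=221723
step 5 (pay 138880): balance=89139

89139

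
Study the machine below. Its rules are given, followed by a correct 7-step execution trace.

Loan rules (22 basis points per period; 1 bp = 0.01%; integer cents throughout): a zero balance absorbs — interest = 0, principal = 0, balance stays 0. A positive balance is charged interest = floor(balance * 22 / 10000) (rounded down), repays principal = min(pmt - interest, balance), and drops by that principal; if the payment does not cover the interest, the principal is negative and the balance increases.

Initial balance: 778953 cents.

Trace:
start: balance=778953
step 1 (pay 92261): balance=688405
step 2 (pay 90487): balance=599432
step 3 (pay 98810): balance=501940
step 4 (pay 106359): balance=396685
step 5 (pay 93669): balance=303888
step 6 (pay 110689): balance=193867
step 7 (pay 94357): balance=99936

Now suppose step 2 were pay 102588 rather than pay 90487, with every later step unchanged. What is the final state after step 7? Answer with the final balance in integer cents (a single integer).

87701

(re-executing from step 2 with the substitution; state before step 2: balance=688405)
step 2 (pay 102588): balance=587331
step 3 (pay 98810): balance=489813
step 4 (pay 106359): balance=384531
step 5 (pay 93669): balance=291707
step 6 (pay 110689): balance=181659
step 7 (pay 94357): balance=87701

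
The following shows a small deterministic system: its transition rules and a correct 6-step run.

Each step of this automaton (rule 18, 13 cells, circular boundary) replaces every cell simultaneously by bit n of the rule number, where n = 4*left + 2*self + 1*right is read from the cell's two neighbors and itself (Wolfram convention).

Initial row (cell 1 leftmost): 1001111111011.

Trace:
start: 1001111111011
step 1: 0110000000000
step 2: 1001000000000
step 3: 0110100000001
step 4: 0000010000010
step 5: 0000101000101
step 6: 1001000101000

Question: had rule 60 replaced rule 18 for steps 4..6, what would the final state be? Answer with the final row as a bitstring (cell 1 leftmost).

1010101100001

(re-executing steps 4..6 under rule 60; state before step 4: 0110100000001)
step 4: 1101110000001
step 5: 0011001000001
step 6: 1010101100001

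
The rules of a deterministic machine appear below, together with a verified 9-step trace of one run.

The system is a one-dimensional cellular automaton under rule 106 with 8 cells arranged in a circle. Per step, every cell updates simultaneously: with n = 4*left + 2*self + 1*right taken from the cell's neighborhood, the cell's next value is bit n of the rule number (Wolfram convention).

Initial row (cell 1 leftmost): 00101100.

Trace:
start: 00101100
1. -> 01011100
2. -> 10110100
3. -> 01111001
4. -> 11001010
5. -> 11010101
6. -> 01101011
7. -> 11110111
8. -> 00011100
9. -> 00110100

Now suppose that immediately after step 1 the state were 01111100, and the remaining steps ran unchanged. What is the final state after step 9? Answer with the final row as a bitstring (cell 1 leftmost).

11011101

state after step 1 := 01111100
2. -> 11000100
3. -> 11001001
4. -> 01010011
5. -> 10100111
6. -> 11001100
7. -> 11011101
8. -> 01110111
9. -> 11011101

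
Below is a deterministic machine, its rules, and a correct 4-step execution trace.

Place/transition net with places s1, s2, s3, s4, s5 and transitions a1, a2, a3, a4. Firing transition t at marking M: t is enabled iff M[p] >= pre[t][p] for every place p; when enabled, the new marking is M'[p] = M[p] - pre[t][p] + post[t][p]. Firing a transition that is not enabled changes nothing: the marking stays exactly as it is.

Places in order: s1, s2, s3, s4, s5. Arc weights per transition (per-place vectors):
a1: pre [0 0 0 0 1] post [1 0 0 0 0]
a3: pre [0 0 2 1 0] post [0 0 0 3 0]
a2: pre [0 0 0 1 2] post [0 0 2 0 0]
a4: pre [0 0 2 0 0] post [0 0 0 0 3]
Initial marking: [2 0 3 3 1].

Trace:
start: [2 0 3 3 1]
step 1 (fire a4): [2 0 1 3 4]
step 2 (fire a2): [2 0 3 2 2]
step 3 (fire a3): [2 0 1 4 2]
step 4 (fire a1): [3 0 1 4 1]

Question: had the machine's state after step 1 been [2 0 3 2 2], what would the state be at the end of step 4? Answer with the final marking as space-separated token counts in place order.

2 0 3 3 0

state after step 1 := [2 0 3 2 2]
step 2 (fire a2): [2 0 5 1 0]
step 3 (fire a3): [2 0 3 3 0]
step 4 (fire a1): [2 0 3 3 0]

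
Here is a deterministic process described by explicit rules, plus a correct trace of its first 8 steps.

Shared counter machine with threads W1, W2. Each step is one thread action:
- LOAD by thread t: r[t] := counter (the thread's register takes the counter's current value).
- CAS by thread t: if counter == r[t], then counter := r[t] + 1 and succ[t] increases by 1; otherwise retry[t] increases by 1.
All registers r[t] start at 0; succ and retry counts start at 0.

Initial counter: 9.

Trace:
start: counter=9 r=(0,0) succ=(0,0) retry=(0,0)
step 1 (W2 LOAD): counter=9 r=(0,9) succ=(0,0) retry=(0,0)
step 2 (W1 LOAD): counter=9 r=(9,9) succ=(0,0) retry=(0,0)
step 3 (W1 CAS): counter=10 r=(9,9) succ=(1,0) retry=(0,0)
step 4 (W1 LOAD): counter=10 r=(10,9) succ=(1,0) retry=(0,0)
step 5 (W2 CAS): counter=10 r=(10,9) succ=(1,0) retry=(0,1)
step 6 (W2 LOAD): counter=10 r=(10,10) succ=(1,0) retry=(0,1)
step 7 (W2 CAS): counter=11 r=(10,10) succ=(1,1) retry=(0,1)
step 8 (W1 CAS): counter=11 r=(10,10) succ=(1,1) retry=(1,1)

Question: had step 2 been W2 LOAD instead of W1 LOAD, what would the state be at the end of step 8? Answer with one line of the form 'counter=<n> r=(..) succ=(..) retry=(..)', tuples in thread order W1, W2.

(re-executing from step 2 with the substitution; state before step 2: counter=9 r=(0,9) succ=(0,0) retry=(0,0))
step 2 (W2 LOAD): counter=9 r=(0,9) succ=(0,0) retry=(0,0)
step 3 (W1 CAS): counter=9 r=(0,9) succ=(0,0) retry=(1,0)
step 4 (W1 LOAD): counter=9 r=(9,9) succ=(0,0) retry=(1,0)
step 5 (W2 CAS): counter=10 r=(9,9) succ=(0,1) retry=(1,0)
step 6 (W2 LOAD): counter=10 r=(9,10) succ=(0,1) retry=(1,0)
step 7 (W2 CAS): counter=11 r=(9,10) succ=(0,2) retry=(1,0)
step 8 (W1 CAS): counter=11 r=(9,10) succ=(0,2) retry=(2,0)

counter=11 r=(9,10) succ=(0,2) retry=(2,0)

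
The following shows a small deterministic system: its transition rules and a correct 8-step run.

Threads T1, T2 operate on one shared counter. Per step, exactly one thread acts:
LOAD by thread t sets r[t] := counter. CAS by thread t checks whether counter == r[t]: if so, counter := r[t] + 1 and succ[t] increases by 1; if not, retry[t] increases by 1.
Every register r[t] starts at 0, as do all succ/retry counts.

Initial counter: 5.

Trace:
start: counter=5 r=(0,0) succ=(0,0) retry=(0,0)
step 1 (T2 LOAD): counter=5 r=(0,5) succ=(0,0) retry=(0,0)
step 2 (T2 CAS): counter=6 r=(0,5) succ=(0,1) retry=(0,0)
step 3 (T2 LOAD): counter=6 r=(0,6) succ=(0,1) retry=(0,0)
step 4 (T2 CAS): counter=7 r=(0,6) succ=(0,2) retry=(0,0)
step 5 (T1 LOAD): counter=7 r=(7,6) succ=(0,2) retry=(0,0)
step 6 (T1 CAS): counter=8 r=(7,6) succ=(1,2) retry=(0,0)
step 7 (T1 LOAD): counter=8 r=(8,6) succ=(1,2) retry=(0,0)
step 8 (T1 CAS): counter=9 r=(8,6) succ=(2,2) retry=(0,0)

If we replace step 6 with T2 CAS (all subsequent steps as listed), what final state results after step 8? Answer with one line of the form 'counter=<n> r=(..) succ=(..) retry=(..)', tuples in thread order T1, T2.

(re-executing from step 6 with the substitution; state before step 6: counter=7 r=(7,6) succ=(0,2) retry=(0,0))
step 6 (T2 CAS): counter=7 r=(7,6) succ=(0,2) retry=(0,1)
step 7 (T1 LOAD): counter=7 r=(7,6) succ=(0,2) retry=(0,1)
step 8 (T1 CAS): counter=8 r=(7,6) succ=(1,2) retry=(0,1)

counter=8 r=(7,6) succ=(1,2) retry=(0,1)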